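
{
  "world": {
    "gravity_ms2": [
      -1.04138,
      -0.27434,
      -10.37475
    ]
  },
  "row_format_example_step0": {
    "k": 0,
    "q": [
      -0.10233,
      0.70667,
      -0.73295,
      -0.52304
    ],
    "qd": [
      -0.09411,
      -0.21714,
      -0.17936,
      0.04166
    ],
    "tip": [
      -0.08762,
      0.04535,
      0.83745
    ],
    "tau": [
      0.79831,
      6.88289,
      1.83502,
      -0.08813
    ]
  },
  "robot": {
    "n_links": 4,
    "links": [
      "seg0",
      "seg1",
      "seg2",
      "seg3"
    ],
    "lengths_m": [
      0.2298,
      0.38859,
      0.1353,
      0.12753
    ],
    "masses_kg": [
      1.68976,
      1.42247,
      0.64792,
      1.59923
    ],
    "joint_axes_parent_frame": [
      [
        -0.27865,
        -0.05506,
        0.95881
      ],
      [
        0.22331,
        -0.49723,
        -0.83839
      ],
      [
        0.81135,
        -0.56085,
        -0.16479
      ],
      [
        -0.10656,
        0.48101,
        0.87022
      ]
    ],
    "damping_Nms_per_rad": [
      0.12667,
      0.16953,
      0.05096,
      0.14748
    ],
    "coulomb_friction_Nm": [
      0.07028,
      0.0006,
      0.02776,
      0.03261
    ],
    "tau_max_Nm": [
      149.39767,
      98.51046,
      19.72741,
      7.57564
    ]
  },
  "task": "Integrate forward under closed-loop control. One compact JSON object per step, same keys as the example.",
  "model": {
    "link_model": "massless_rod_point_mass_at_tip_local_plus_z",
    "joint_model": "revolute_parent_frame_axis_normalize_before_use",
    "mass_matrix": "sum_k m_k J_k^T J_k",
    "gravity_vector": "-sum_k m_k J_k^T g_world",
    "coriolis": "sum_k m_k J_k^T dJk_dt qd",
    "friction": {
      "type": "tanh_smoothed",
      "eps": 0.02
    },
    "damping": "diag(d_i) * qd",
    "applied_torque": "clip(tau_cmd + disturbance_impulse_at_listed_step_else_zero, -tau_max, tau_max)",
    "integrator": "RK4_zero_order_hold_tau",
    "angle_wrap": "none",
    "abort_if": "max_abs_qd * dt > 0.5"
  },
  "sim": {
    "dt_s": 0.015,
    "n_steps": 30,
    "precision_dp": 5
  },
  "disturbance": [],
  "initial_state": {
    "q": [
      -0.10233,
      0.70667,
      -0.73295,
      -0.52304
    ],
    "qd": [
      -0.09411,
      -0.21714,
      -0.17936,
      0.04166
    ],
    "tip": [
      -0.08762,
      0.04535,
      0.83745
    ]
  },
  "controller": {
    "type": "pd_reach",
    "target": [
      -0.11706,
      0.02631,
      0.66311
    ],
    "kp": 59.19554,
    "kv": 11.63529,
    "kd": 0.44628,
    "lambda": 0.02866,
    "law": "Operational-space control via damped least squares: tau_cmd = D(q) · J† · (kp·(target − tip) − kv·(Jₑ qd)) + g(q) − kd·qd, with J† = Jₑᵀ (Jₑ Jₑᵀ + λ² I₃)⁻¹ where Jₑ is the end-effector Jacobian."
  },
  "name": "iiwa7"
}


{"k":1,"q":[-0.10711,0.71407,-0.74468,-0.52295],"qd":[-0.46259,1.19239,-1.35432,0.24442],"tip":[-0.0864,0.04535,0.83643],"tau":[0.78163,4.7502,2.22526,-0.12771]}
{"k":2,"q":[-0.11601,0.73904,-0.77031,-0.52186],"qd":[-0.63299,2.12826,-2.03144,0.23769],"tip":[-0.08602,0.04525,0.83384],"tau":[0.66229,2.94014,2.29869,-0.06277]}
{"k":3,"q":[-0.12577,0.77551,-0.80343,-0.51868],"qd":[-0.65855,2.73275,-2.37828,0.20907],"tip":[-0.08654,0.04509,0.83021],"tau":[0.46807,1.43102,2.19993,0.00874]}
{"k":4,"q":[-0.13462,0.81927,-0.84007,-0.51351],"qd":[-0.53419,3.10346,-2.51005,0.42491],"tip":[-0.08792,0.04492,0.82591],"tau":[0.21074,0.20839,2.01971,-0.0408]}
{"k":5,"q":[-0.14306,0.86753,-0.87815,-0.5114],"qd":[-0.42844,3.32178,-2.53567,0.43772],"tip":[-0.09005,0.04485,0.82113],"tau":[-0.05767,-0.81802,1.81656,-0.00466]}
{"k":6,"q":[-0.14988,0.91824,-0.9161,-0.50922],"qd":[-0.30462,3.42762,-2.49685,0.46155],"tip":[-0.09275,0.04487,0.81606],"tau":[-0.33257,-1.6539,1.62322,0.0164]}
{"k":7,"q":[-0.15509,0.96997,-0.95321,-0.50737],"qd":[-0.20849,3.45691,-2.4286,0.3995],"tip":[-0.09586,0.04501,0.81081],"tau":[-0.59101,-2.336,1.45624,0.06728]}
{"k":8,"q":[-0.15843,1.02167,-0.98909,-0.50466],"qd":[-0.12617,3.42979,-2.34791,0.32313],"tip":[-0.09923,0.04524,0.80548],"tau":[-0.82883,-2.88146,1.3263,0.11506]}
{"k":9,"q":[-0.16009,1.07261,-1.02365,-0.50118],"qd":[-0.05756,3.36197,-2.26148,0.25445],"tip":[-0.10271,0.04555,0.8001],"tau":[-1.04042,-3.31282,1.23156,0.15036]}
{"k":10,"q":[-0.16057,1.12231,-1.05686,-0.4976],"qd":[0.01537,3.26444,-2.17076,0.28929],"tip":[-0.10619,0.0459,0.79472],"tau":[-1.22199,-3.64902,1.16913,0.12853]}
{"k":11,"q":[-0.16088,1.17049,-1.08874,-0.49552],"qd":[0.02434,3.1539,-2.07928,0.23845],"tip":[-0.10958,0.04627,0.78939],"tau":[-1.35245,-3.90514,1.13307,0.13884]}
{"k":12,"q":[-0.16085,1.21687,-1.11925,-0.49321],"qd":[0.03889,3.02735,-1.99076,0.2466],"tip":[-0.11282,0.0466,0.78414],"tau":[-1.46108,-4.09597,1.12451,0.11669]}
{"k":13,"q":[-0.16072,1.2613,-1.14847,-0.49103],"qd":[0.02975,2.8925,-1.90754,0.19995],"tip":[-0.11584,0.04687,0.77898],"tau":[-1.54654,-4.22823,1.13869,0.11736]}
{"k":14,"q":[-0.16057,1.30364,-1.17645,-0.48876],"qd":[0.01717,2.75204,-1.82849,0.1725],"tip":[-0.11862,0.04708,0.77394],"tau":[-1.61174,-4.31557,1.17237,0.10627]}
{"k":15,"q":[-0.16052,1.34384,-1.20329,-0.48647],"qd":[0.00878,2.60818,-1.75344,0.17995],"tip":[-0.12113,0.04722,0.76903],"tau":[-1.66028,-4.36885,1.22211,0.07678]}
{"k":16,"q":[-0.1606,1.38188,-1.22904,-0.48419],"qd":[-0.00343,2.4634,-1.68422,0.1625],"tip":[-0.12337,0.0473,0.76425],"tau":[-1.69974,-4.38902,1.28497,0.05875]}
{"k":17,"q":[-0.16076,1.41774,-1.25379,-0.48189],"qd":[-0.00932,2.31931,-1.61913,0.16697],"tip":[-0.12532,0.0473,0.75961],"tau":[-1.72953,-4.38841,1.35797,0.02983]}
{"k":18,"q":[-0.16101,1.45146,-1.2776,-0.47962],"qd":[-0.01766,2.17786,-1.55825,0.15324],"tip":[-0.12699,0.04725,0.75511],"tau":[-1.75343,-4.36607,1.43821,0.00984]}
{"k":19,"q":[-0.16136,1.4831,-1.30051,-0.47744],"qd":[-0.02546,2.04053,-1.49945,0.15148],"tip":[-0.1284,0.04713,0.75076],"tau":[-1.7682,-4.33092,1.52296,-0.01587]}
{"k":20,"q":[-0.16184,1.5127,-1.32257,-0.47533],"qd":[-0.03571,1.90823,-1.443,0.14176],"tip":[-0.12955,0.04696,0.74656],"tau":[-1.77762,-4.28292,1.61037,-0.0373]}
{"k":21,"q":[-0.16249,1.54037,-1.34378,-0.47331],"qd":[-0.04714,1.78177,-1.38782,0.13717],"tip":[-0.13046,0.04673,0.74251],"tau":[-1.78052,-4.2274,1.69862,-0.06074]}
{"k":22,"q":[-0.1633,1.56619,-1.36418,-0.47138],"qd":[-0.0599,1.66153,-1.3342,0.13016],"tip":[-0.13116,0.04645,0.73862],"tau":[-1.77967,-4.16545,1.78655,-0.0823]}
{"k":23,"q":[-0.16432,1.59026,-1.38379,-0.46953],"qd":[-0.07307,1.54781,-1.28179,0.12509],"tip":[-0.13165,0.04611,0.73487],"tau":[-1.77539,-4.10008,1.87305,-0.10403]}
{"k":24,"q":[-0.16552,1.61267,-1.40262,-0.46776],"qd":[-0.08623,1.44071,-1.23073,0.11944],"tip":[-0.13196,0.04573,0.73127],"tau":[-1.76935,-4.03259,1.95738,-0.12458]}
{"k":25,"q":[-0.16692,1.63352,-1.4207,-0.46606],"qd":[-0.0989,1.34024,-1.18088,0.11441],"tip":[-0.13211,0.04532,0.72782],"tau":[-1.76207,-3.96469,2.03884,-0.14451]}
{"k":26,"q":[-0.16851,1.65292,-1.43803,-0.46444],"qd":[-0.11084,1.2463,-1.13226,0.10925],"tip":[-0.13212,0.04486,0.72451],"tau":[-1.75436,-3.89737,2.11696,-0.1634]}
{"k":27,"q":[-0.17026,1.67095,-1.45465,-0.46288],"qd":[-0.12187,1.15875,-1.0848,0.10427],"tip":[-0.132,0.04438,0.72134],"tau":[-1.74656,-3.83159,2.19137,-0.18141]}
{"k":28,"q":[-0.17218,1.68772,-1.47057,-0.4614],"qd":[-0.1319,1.07737,-1.03849,0.09929],"tip":[-0.13178,0.04387,0.71831],"tau":[-1.73904,-3.76797,2.26181,-0.19843]}
{"k":29,"q":[-0.17423,1.70331,-1.4858,-0.46],"qd":[-0.14088,1.00189,-0.9933,0.09438],"tip":[-0.13146,0.04334,0.71541],"tau":[-1.73197,-3.70699,2.32812,-0.21453]}
{"k":30,"q":[-0.17641,1.71781,-1.50036,-0.45866],"qd":[-0.1488,0.93204,-0.94923,0.0895],"tip":[-0.13107,0.0428,0.71265]}


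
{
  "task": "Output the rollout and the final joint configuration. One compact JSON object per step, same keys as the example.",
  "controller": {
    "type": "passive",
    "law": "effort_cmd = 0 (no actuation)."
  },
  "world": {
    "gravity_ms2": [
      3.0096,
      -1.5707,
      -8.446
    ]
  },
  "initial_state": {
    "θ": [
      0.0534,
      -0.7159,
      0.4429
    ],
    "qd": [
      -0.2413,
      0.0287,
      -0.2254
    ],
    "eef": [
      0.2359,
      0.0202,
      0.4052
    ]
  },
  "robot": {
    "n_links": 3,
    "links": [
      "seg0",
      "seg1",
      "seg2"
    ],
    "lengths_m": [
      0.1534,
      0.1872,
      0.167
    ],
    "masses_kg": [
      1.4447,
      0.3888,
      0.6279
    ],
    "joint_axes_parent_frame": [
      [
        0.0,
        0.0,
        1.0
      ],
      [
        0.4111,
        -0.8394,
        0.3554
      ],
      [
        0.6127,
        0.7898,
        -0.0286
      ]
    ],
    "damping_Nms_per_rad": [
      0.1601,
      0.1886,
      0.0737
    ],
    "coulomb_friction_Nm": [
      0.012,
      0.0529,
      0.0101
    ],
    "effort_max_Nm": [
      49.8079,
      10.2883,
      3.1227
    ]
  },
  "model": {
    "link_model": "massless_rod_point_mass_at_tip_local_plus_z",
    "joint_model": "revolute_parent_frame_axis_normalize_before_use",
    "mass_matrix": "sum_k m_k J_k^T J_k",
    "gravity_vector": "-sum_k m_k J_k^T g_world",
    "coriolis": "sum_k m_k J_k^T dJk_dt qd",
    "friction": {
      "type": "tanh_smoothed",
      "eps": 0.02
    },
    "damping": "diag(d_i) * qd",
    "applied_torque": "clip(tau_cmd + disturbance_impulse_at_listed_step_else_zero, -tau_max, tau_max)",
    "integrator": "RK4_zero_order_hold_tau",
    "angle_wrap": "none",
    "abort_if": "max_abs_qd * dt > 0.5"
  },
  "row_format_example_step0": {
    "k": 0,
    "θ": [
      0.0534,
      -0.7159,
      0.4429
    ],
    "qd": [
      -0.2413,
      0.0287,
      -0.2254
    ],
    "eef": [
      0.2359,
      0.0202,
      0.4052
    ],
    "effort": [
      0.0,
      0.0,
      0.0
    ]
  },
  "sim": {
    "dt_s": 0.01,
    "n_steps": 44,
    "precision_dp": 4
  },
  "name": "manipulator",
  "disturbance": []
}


{"k":1,"\u03b8":[0.0512,-0.7168,0.442],"qd":[-0.1956,-0.1988,0.0347],"eef":[0.236,0.0198,0.4051],"effort":[0.0,0.0,0.0]}
{"k":2,"\u03b8":[0.0493,-0.7199,0.4433],"qd":[-0.183,-0.4328,0.2286],"eef":[0.2368,0.0193,0.4043],"effort":[0.0,0.0,0.0]}
{"k":3,"\u03b8":[0.0475,-0.7254,0.4465],"qd":[-0.178,-0.6668,0.4021],"eef":[0.2381,0.0186,0.403],"effort":[0.0,0.0,0.0]}
{"k":4,"\u03b8":[0.0458,-0.7333,0.4513],"qd":[-0.1782,-0.9013,0.557],"eef":[0.24,0.0177,0.4009],"effort":[0.0,0.0,0.0]}
{"k":5,"\u03b8":[0.044,-0.7434,0.4576],"qd":[-0.1818,-1.137,0.694],"eef":[0.2424,0.0167,0.3983],"effort":[0.0,0.0,0.0]}
{"k":6,"\u03b8":[0.0421,-0.756,0.4651],"qd":[-0.1873,-1.3748,0.8134],"eef":[0.2453,0.0154,0.3951],"effort":[0.0,0.0,0.0]}
{"k":7,"\u03b8":[0.0402,-0.771,0.4738],"qd":[-0.1935,-1.6153,0.9149],"eef":[0.2487,0.0141,0.3912],"effort":[0.0,0.0,0.0]}
{"k":8,"\u03b8":[0.0383,-0.7883,0.4834],"qd":[-0.1996,-1.859,0.9977],"eef":[0.2524,0.0125,0.3867],"effort":[0.0,0.0,0.0]}
{"k":9,"\u03b8":[0.0362,-0.8081,0.4937],"qd":[-0.2048,-2.1067,1.0608],"eef":[0.2566,0.0108,0.3815],"effort":[0.0,0.0,0.0]}
{"k":10,"\u03b8":[0.0342,-0.8305,0.5045],"qd":[-0.2087,-2.3586,1.1029],"eef":[0.2611,0.0089,0.3757],"effort":[0.0,0.0,0.0]}
{"k":11,"\u03b8":[0.0321,-0.8553,0.5156],"qd":[-0.2109,-2.615,1.1227],"eef":[0.2659,0.0068,0.3693],"effort":[0.0,0.0,0.0]}
{"k":12,"\u03b8":[0.03,-0.8828,0.5269],"qd":[-0.2111,-2.876,1.1187],"eef":[0.2709,0.0045,0.3622],"effort":[0.0,0.0,0.0]}
{"k":13,"\u03b8":[0.0279,-0.9129,0.5379],"qd":[-0.2092,-3.1414,1.0892],"eef":[0.2761,0.0021,0.3544],"effort":[0.0,0.0,0.0]}
{"k":14,"\u03b8":[0.0258,-0.9456,0.5486],"qd":[-0.2051,-3.4107,1.0329],"eef":[0.2815,-0.0004,0.3459],"effort":[0.0,0.0,0.0]}
{"k":15,"\u03b8":[0.0238,-0.9811,0.5585],"qd":[-0.1989,-3.6831,0.948],"eef":[0.2869,-0.0031,0.3367],"effort":[0.0,0.0,0.0]}
{"k":16,"\u03b8":[0.0218,-1.0193,0.5674],"qd":[-0.1905,-3.9575,0.8333],"eef":[0.2924,-0.006,0.3269],"effort":[0.0,0.0,0.0]}
{"k":17,"\u03b8":[0.02,-1.0602,0.5751],"qd":[-0.1804,-4.2326,0.6875],"eef":[0.2979,-0.009,0.3164],"effort":[0.0,0.0,0.0]}
{"k":18,"\u03b8":[0.0182,-1.1039,0.5811],"qd":[-0.1687,-4.5063,0.5096],"eef":[0.3033,-0.0122,0.3052],"effort":[0.0,0.0,0.0]}
{"k":19,"\u03b8":[0.0166,-1.1504,0.5851],"qd":[-0.1558,-4.7767,0.299],"eef":[0.3086,-0.0154,0.2934],"effort":[0.0,0.0,0.0]}
{"k":20,"\u03b8":[0.0151,-1.1995,0.5869],"qd":[-0.1424,-5.041,0.0555],"eef":[0.3137,-0.0188,0.2809],"effort":[0.0,0.0,0.0]}
{"k":21,"\u03b8":[0.0138,-1.2511,0.5863],"qd":[-0.1152,-5.2922,-0.184],"eef":[0.3185,-0.0223,0.2678],"effort":[0.0,0.0,0.0]}
{"k":22,"\u03b8":[0.0128,-1.3053,0.5831],"qd":[-0.0895,-5.5336,-0.4563],"eef":[0.323,-0.0258,0.254],"effort":[0.0,0.0,0.0]}
{"k":23,"\u03b8":[0.012,-1.3618,0.5771],"qd":[-0.0678,-5.7624,-0.7653],"eef":[0.3272,-0.0295,0.2397],"effort":[0.0,0.0,0.0]}
{"k":24,"\u03b8":[0.0114,-1.4205,0.5677],"qd":[-0.0499,-5.9751,-1.1069],"eef":[0.3309,-0.0332,0.2247],"effort":[0.0,0.0,0.0]}
{"k":25,"\u03b8":[0.011,-1.4812,0.5548],"qd":[-0.0357,-6.1681,-1.4763],"eef":[0.3341,-0.0369,0.2093],"effort":[0.0,0.0,0.0]}
{"k":26,"\u03b8":[0.0107,-1.5437,0.5381],"qd":[-0.025,-6.3385,-1.8678],"eef":[0.3367,-0.0407,0.1933],"effort":[0.0,0.0,0.0]}
{"k":27,"\u03b8":[0.0105,-1.6079,0.5174],"qd":[-0.0176,-6.4836,-2.2742],"eef":[0.3388,-0.0444,0.1768],"effort":[0.0,0.0,0.0]}
{"k":28,"\u03b8":[0.0103,-1.6733,0.4926],"qd":[-0.0125,-6.602,-2.6866],"eef":[0.3401,-0.0482,0.16],"effort":[0.0,0.0,0.0]}
{"k":29,"\u03b8":[0.0102,-1.7398,0.4637],"qd":[-0.0078,-6.6929,-3.094],"eef":[0.3407,-0.0519,0.1427],"effort":[0.0,0.0,0.0]}
{"k":30,"\u03b8":[0.0102,-1.8071,0.4308],"qd":[-0.001,-6.7572,-3.4846],"eef":[0.3404,-0.0555,0.1251],"effort":[0.0,0.0,0.0]}
{"k":31,"\u03b8":[0.0102,-1.8749,0.3941],"qd":[0.0104,-6.7966,-3.8466],"eef":[0.3392,-0.0591,0.1073],"effort":[0.0,0.0,0.0]}
{"k":32,"\u03b8":[0.0104,-1.943,0.354],"qd":[0.0311,-6.8144,-4.1667],"eef":[0.337,-0.0625,0.0893],"effort":[0.0,0.0,0.0]}
{"k":33,"\u03b8":[0.0109,-2.0111,0.311],"qd":[0.0688,-6.8157,-4.4273],"eef":[0.3337,-0.0659,0.0712],"effort":[0.0,0.0,0.0]}
{"k":34,"\u03b8":[0.0119,-2.0792,0.2657],"qd":[0.1308,-6.8064,-4.6162],"eef":[0.3293,-0.0691,0.0531],"effort":[0.0,0.0,0.0]}
{"k":35,"\u03b8":[0.0136,-2.1472,0.2189],"qd":[0.2213,-6.792,-4.731],"eef":[0.3237,-0.0722,0.0352],"effort":[0.0,0.0,0.0]}
{"k":36,"\u03b8":[0.0164,-2.2151,0.1713],"qd":[0.3414,-6.7768,-4.7775],"eef":[0.3169,-0.0752,0.0175],"effort":[0.0,0.0,0.0]}
{"k":37,"\u03b8":[0.0205,-2.2828,0.1235],"qd":[0.4881,-6.7627,-4.7701],"eef":[0.309,-0.078,0.0003],"effort":[0.0,0.0,0.0]}
{"k":38,"\u03b8":[0.0262,-2.3503,0.076],"qd":[0.6544,-6.7489,-4.7294],"eef":[0.2999,-0.0807,-0.0164],"effort":[0.0,0.0,0.0]}
{"k":39,"\u03b8":[0.0336,-2.4177,0.029],"qd":[0.8288,-6.7317,-4.6796],"eef":[0.2897,-0.0833,-0.0325],"effort":[0.0,0.0,0.0]}
{"k":40,"\u03b8":[0.0428,-2.4849,-0.0176],"qd":[0.9958,-6.7041,-4.6439],"eef":[0.2786,-0.0858,-0.0478],"effort":[0.0,0.0,0.0]}
{"k":41,"\u03b8":[0.0535,-2.5518,-0.064],"qd":[1.1367,-6.6568,-4.6406],"eef":[0.2666,-0.0883,-0.0622],"effort":[0.0,0.0,0.0]}
{"k":42,"\u03b8":[0.0654,-2.618,-0.1106],"qd":[1.2305,-6.5786,-4.6792],"eef":[0.2538,-0.0906,-0.0757],"effort":[0.0,0.0,0.0]}
{"k":43,"\u03b8":[0.0779,-2.6832,-0.1577],"qd":[1.2553,-6.4576,-4.7576],"eef":[0.2403,-0.0929,-0.088],"effort":[0.0,0.0,0.0]}
{"k":44,"\u03b8":[0.0902,-2.7469,-0.2058],"qd":[1.1925,-6.284,-4.8594],"eef":[0.2264,-0.0952,-0.0992]}
{"summary": "final \u03b8 (rad): 0.0902 -2.7469 -0.2058"}


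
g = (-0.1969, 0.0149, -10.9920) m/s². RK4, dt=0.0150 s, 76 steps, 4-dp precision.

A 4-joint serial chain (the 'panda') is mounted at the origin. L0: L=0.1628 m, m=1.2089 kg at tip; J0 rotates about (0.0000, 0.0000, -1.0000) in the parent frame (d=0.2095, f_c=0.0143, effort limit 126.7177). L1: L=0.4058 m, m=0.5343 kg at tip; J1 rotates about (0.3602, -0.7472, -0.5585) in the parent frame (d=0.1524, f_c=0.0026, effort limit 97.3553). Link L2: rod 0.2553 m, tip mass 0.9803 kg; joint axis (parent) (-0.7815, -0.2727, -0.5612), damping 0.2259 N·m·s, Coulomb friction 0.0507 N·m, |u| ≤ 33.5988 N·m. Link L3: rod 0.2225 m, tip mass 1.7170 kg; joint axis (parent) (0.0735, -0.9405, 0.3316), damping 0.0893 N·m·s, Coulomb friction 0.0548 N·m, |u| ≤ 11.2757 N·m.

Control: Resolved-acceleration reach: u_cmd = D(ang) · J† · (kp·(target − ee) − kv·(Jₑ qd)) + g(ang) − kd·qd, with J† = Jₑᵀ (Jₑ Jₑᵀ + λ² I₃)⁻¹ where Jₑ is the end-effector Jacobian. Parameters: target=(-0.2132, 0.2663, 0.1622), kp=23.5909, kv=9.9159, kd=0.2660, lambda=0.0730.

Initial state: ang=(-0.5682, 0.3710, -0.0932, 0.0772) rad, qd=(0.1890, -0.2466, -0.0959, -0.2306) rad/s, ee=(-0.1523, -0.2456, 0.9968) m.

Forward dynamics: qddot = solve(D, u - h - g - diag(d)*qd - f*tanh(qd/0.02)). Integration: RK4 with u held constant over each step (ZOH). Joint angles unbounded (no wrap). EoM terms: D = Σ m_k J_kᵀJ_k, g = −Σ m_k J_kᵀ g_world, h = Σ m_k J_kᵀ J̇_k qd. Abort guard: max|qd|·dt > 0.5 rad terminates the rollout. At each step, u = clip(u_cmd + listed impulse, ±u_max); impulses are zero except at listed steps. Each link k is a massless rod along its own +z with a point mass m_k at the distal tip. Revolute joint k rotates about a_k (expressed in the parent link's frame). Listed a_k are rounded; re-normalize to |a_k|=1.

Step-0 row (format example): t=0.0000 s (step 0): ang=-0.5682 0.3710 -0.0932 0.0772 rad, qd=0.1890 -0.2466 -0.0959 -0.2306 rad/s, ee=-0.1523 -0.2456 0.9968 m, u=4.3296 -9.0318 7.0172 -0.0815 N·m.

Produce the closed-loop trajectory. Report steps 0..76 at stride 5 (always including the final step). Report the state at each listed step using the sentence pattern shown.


t=0.0750 s (step 5): ang=-0.5305 0.3276 -0.0849 0.1564 rad, qd=0.5951 -0.8887 0.3622 2.2021 rad/s, ee=-0.1552 -0.2231 1.0013 m, u=1.2019 -11.7048 3.3591 -1.2744 N·m.
t=0.1500 s (step 10): ang=-0.4975 0.2291 -0.0388 0.4249 rad, qd=0.2791 -1.7684 0.8810 4.9372 rad/s, ee=-0.1676 -0.1809 0.9976 m, u=0.5039 -12.0428 1.7660 -1.7507 N·m.
t=0.2250 s (step 15): ang=-0.4682 0.0763 0.0479 0.8437 rad, qd=0.4193 -2.1465 1.5567 5.8189 rad/s, ee=-0.1718 -0.1208 0.9678 m, u=0.2801 -3.6951 0.5951 -1.5934 N·m.
t=0.3000 s (step 20): ang=-0.4334 -0.0741 0.1980 1.2591 rad, qd=0.4878 -1.7975 2.4590 5.1641 rad/s, ee=-0.1696 -0.0528 0.9124 m, u=-0.4298 1.2647 -1.1383 -1.9702 N·m.
t=0.3750 s (step 25): ang=-0.3991 -0.1874 0.4160 1.6089 rad, qd=0.3822 -1.2144 3.3409 4.1247 rad/s, ee=-0.1682 0.0110 0.8447 m, u=-0.8764 2.7160 -2.8017 -2.1323 N·m.
t=0.4500 s (step 30): ang=-0.3844 -0.2592 0.6921 1.8706 rad, qd=-0.0474 -0.7559 3.9417 2.8060 rad/s, ee=-0.1705 0.0651 0.7765 m, u=-0.9366 2.6369 -4.0720 -1.5338 N·m.
t=0.5250 s (step 35): ang=-0.4097 -0.3123 0.9912 2.0264 rad, qd=-0.6135 -0.7447 3.9239 1.3546 rad/s, ee=-0.1777 0.1097 0.7139 m, u=-0.7026 2.4014 -5.0124 -0.4037 N·m.
t=0.6000 s (step 40): ang=-0.4669 -0.3798 1.2679 2.0838 rad, qd=-0.8340 -1.0816 3.4061 0.2561 rad/s, ee=-0.1888 0.1474 0.6552 m, u=-0.3931 2.9402 -5.9255 0.7363 N·m.
t=0.6750 s (step 45): ang=-0.5244 -0.4733 1.5006 2.0799 rad, qd=-0.6586 -1.3887 2.8112 -0.2783 rad/s, ee=-0.2005 0.1795 0.5970 m, u=-0.1427 4.0387 -6.7809 1.6031 N·m.
t=0.7500 s (step 50): ang=-0.5627 -0.5840 1.6908 2.0478 rad, qd=-0.3619 -1.5416 2.2727 -0.5576 rad/s, ee=-0.2100 0.2050 0.5393 m, u=0.0099 5.0245 -7.3745 2.2655 N·m.
t=0.8250 s (step 55): ang=-0.5796 -0.7012 1.8437 2.0000 rad, qd=-0.0990 -1.5699 1.8184 -0.7016 rad/s, ee=-0.2167 0.2239 0.4843 m, u=0.0918 5.6494 -7.6996 2.7382 N·m.
t=0.9000 s (step 60): ang=-0.5795 -0.8175 1.9659 1.9454 rad, qd=0.0895 -1.5210 1.4532 -0.7425 rad/s, ee=-0.2208 0.2368 0.4339 m, u=0.1636 5.9647 -7.8279 3.0427 N·m.
t=0.9750 s (step 65): ang=-0.5677 -0.9281 2.0636 1.8903 rad, qd=0.2154 -1.4206 1.1649 -0.7207 rad/s, ee=-0.2228 0.2447 0.3892 m, u=0.2442 6.0795 -7.8314 3.2241 N·m.
t=1.0500 s (step 70): ang=-0.5483 -1.0295 2.1422 1.8381 rad, qd=0.2939 -1.2794 0.9380 -0.6701 rad/s, ee=-0.2231 0.2489 0.3508 m, u=0.3195 6.0633 -7.7658 3.3230 N·m.
t=1.1250 s (step 75): ang=-0.5246 -1.1192 2.2055 1.7900 rad, qd=0.3333 -1.1062 0.7584 -0.6104 rad/s, ee=-0.2224 0.2506 0.3184 m, u=0.3734 5.9568 -7.6685 3.3699 N·m.
t=1.1400 s (step 76): ang=-0.5196 -1.1355 2.2167 1.7810 rad, qd=0.3371 -1.0689 0.7270 -0.5984 rad/s, ee=-0.2221 0.2507 0.3126 m.


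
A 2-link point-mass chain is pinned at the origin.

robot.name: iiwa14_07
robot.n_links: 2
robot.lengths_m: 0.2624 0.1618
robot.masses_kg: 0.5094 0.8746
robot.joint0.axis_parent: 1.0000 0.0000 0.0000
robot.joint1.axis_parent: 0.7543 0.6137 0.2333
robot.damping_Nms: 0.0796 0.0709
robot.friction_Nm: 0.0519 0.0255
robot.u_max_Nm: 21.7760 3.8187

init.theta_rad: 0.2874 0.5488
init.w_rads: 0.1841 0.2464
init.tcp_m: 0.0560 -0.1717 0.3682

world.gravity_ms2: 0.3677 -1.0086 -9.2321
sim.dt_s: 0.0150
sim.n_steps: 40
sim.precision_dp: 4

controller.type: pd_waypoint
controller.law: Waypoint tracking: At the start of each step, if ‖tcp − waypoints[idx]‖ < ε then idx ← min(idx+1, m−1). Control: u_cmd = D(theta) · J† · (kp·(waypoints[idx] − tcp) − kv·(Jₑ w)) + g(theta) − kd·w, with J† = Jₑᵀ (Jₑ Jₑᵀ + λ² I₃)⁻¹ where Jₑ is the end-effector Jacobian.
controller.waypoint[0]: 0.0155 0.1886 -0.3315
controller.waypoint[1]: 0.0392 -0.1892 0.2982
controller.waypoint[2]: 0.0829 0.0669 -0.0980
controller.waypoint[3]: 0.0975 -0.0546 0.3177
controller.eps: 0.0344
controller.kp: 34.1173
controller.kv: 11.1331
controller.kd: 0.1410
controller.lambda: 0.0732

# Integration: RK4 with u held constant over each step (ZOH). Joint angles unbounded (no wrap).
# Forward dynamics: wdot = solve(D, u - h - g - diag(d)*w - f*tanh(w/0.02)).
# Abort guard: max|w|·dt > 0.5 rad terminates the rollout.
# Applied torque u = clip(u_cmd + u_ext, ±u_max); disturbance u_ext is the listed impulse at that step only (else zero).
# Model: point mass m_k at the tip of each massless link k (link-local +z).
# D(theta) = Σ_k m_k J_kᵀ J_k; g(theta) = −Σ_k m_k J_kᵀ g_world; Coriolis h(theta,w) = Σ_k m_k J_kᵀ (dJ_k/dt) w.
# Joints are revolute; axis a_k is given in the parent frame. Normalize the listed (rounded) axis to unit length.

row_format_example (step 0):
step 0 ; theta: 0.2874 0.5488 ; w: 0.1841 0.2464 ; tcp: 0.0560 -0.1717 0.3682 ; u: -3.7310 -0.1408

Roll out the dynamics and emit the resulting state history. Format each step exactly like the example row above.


step 1 ; theta: 0.2875 0.5606 ; w: -0.1611 1.3122 ; tcp: 0.0572 -0.1725 0.3669 ; u: -3.4647 -0.3504
step 2 ; theta: 0.2833 0.5856 ; w: -0.3999 2.0129 ; tcp: 0.0596 -0.1725 0.3650 ; u: -3.2554 -0.4632
step 3 ; theta: 0.2760 0.6196 ; w: -0.5763 2.5063 ; tcp: 0.0630 -0.1719 0.3626 ; u: -3.0789 -0.5217
step 4 ; theta: 0.2663 0.6600 ; w: -0.7119 2.8770 ; tcp: 0.0669 -0.1707 0.3598 ; u: -2.9269 -0.5496
step 5 ; theta: 0.2548 0.7054 ; w: -0.8199 3.1753 ; tcp: 0.0712 -0.1689 0.3566 ; u: -2.7927 -0.5607
step 6 ; theta: 0.2418 0.7549 ; w: -0.9086 3.4306 ; tcp: 0.0758 -0.1667 0.3530 ; u: -2.6711 -0.5629
step 7 ; theta: 0.2277 0.8081 ; w: -0.9829 3.6597 ; tcp: 0.0806 -0.1641 0.3489 ; u: -2.5580 -0.5609
step 8 ; theta: 0.2125 0.8646 ; w: -1.0456 3.8720 ; tcp: 0.0855 -0.1609 0.3443 ; u: -2.4501 -0.5574
step 9 ; theta: 0.1964 0.9242 ; w: -1.0985 4.0723 ; tcp: 0.0906 -0.1574 0.3392 ; u: -2.3447 -0.5541
step 10 ; theta: 0.1796 0.9867 ; w: -1.1421 4.2628 ; tcp: 0.0956 -0.1535 0.3335 ; u: -2.2400 -0.5518
step 11 ; theta: 0.1622 1.0520 ; w: -1.1767 4.4441 ; tcp: 0.1006 -0.1491 0.3273 ; u: -2.1343 -0.5512
step 12 ; theta: 0.1444 1.1199 ; w: -1.2020 4.6158 ; tcp: 0.1054 -0.1444 0.3204 ; u: -2.0265 -0.5526
step 13 ; theta: 0.1262 1.1904 ; w: -1.2176 4.7773 ; tcp: 0.1101 -0.1393 0.3130 ; u: -1.9158 -0.5563
step 14 ; theta: 0.1079 1.2632 ; w: -1.2227 4.9276 ; tcp: 0.1145 -0.1338 0.3049 ; u: -1.8017 -0.5621
step 15 ; theta: 0.0896 1.3381 ; w: -1.2163 5.0656 ; tcp: 0.1185 -0.1280 0.2962 ; u: -1.6839 -0.5702
step 16 ; theta: 0.0715 1.4150 ; w: -1.1976 5.1904 ; tcp: 0.1221 -0.1218 0.2870 ; u: -1.5622 -0.5804
step 17 ; theta: 0.0538 1.4937 ; w: -1.1652 5.3012 ; tcp: 0.1253 -0.1154 0.2772 ; u: -1.4366 -0.5921
step 18 ; theta: 0.0367 1.5739 ; w: -1.1179 5.3975 ; tcp: 0.1279 -0.1087 0.2669 ; u: -1.3073 -0.6052
step 19 ; theta: 0.0204 1.6555 ; w: -1.0543 5.4788 ; tcp: 0.1298 -0.1017 0.2562 ; u: -1.1744 -0.6188
step 20 ; theta: 0.0052 1.7382 ; w: -0.9729 5.5449 ; tcp: 0.1311 -0.0946 0.2452 ; u: -1.0382 -0.6325
step 21 ; theta: -0.0086 1.8217 ; w: -0.8723 5.5957 ; tcp: 0.1317 -0.0873 0.2340 ; u: -0.8989 -0.6452
step 22 ; theta: -0.0208 1.9060 ; w: -0.7512 5.6311 ; tcp: 0.1316 -0.0799 0.2226 ; u: -0.7568 -0.6563
step 23 ; theta: -0.0310 1.9906 ; w: -0.6083 5.6510 ; tcp: 0.1308 -0.0723 0.2112 ; u: -0.6124 -0.6647
step 24 ; theta: -0.0389 2.0754 ; w: -0.4429 5.6550 ; tcp: 0.1292 -0.0647 0.1999 ; u: -0.4665 -0.6695
step 25 ; theta: -0.0441 2.1602 ; w: -0.2550 5.6421 ; tcp: 0.1268 -0.0571 0.1889 ; u: -0.3205 -0.6699
step 26 ; theta: -0.0463 2.2446 ; w: -0.0456 5.6107 ; tcp: 0.1238 -0.0496 0.1782 ; u: -0.1773 -0.6648
step 27 ; theta: -0.0454 2.3284 ; w: 0.1595 5.5485 ; tcp: 0.1202 -0.0420 0.1682 ; u: -0.0281 -0.6525
step 28 ; theta: -0.0414 2.4110 ; w: 0.3735 5.4595 ; tcp: 0.1159 -0.0345 0.1588 ; u: 0.1018 -0.6330
step 29 ; theta: -0.0341 2.4921 ; w: 0.5908 5.3399 ; tcp: 0.1112 -0.0271 0.1504 ; u: 0.1936 -0.6049
step 30 ; theta: -0.0236 2.5711 ; w: 0.7948 5.1818 ; tcp: 0.1061 -0.0199 0.1430 ; u: 0.2247 -0.5656
step 31 ; theta: -0.0104 2.6474 ; w: 0.9616 4.9749 ; tcp: 0.1006 -0.0129 0.1367 ; u: 0.1682 -0.5126
step 32 ; theta: 0.0048 2.7201 ; w: 1.0589 4.7076 ; tcp: 0.0951 -0.0063 0.1316 ; u: 0.0030 -0.4438
step 33 ; theta: 0.0207 2.7883 ; w: 1.0511 4.3702 ; tcp: 0.0895 0.0000 0.1277 ; u: -0.2687 -0.3595
step 34 ; theta: 0.0355 2.8509 ; w: 0.9089 3.9603 ; tcp: 0.0842 0.0059 0.1249 ; u: -0.6084 -0.2636
step 35 ; theta: 0.0470 2.9068 ; w: 0.6228 3.4891 ; tcp: 0.0793 0.0115 0.1231 ; u: -0.9506 -0.1634
step 36 ; theta: 0.0533 2.9554 ; w: 0.2099 2.9821 ; tcp: 0.0748 0.0169 0.1219 ; u: -1.2313 -0.0670
step 37 ; theta: 0.0528 2.9964 ; w: -0.2620 2.4922 ; tcp: 0.0710 0.0221 0.1212 ; u: -1.4254 0.0166
step 38 ; theta: 0.0450 3.0303 ; w: -0.7781 2.0311 ; tcp: 0.0678 0.0272 0.1205 ; u: -1.5200 0.0863
step 39 ; theta: 0.0294 3.0577 ; w: -1.3090 1.6183 ; tcp: 0.0652 0.0325 0.1198 ; u: -1.5257 0.1404
step 40 ; theta: 0.0059 3.0793 ; w: -1.8267 1.2696 ; tcp: 0.0631 0.0380 0.1187


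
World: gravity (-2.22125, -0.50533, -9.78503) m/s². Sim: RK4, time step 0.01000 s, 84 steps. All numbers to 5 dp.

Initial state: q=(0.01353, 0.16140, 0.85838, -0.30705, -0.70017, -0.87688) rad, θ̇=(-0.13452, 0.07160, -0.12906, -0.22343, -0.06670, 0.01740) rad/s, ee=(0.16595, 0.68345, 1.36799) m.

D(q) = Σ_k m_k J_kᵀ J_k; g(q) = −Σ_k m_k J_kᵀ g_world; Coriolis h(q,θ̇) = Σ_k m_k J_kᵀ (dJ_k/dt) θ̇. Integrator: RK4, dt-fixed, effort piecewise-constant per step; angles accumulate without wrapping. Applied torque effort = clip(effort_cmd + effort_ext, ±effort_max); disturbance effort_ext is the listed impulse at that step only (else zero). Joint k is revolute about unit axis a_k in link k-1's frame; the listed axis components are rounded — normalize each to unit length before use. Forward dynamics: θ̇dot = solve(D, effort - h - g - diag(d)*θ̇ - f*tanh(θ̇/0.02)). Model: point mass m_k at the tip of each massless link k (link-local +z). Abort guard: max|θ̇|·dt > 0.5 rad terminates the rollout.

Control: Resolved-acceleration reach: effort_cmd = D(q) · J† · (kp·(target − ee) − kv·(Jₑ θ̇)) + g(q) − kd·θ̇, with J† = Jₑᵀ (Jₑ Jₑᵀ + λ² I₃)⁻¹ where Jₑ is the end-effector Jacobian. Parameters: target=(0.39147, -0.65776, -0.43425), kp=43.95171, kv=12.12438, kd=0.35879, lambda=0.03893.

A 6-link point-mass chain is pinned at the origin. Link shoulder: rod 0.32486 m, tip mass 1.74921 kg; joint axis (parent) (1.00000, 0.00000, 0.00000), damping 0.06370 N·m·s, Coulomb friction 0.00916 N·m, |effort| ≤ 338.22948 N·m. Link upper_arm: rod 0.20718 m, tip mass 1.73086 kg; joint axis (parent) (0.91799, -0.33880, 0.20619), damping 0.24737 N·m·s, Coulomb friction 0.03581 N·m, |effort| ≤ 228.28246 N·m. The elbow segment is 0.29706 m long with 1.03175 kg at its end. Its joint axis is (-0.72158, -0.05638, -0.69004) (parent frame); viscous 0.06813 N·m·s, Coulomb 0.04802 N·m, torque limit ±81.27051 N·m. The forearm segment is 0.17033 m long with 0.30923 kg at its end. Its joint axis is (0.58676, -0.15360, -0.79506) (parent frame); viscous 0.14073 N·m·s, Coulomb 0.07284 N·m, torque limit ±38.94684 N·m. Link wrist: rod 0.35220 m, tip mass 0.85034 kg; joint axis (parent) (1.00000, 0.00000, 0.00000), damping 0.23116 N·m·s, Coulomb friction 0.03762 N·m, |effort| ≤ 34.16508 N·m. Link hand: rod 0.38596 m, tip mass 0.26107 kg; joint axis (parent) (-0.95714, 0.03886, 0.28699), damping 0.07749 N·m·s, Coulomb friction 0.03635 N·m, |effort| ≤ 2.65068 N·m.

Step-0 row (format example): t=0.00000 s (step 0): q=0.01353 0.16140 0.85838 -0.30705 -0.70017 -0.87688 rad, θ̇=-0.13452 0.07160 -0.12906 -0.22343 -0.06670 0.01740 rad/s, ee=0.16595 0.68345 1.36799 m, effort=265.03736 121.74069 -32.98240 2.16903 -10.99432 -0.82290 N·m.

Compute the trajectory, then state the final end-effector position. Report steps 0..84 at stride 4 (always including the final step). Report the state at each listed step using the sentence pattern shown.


t=0.04000 s (step 4): q=0.08465 0.20136 0.87343 -0.43353 -0.85958 -0.90290 rad, θ̇=3.58480 1.41250 1.13540 -5.17480 -6.16031 0.32874 rad/s, ee=0.17246 0.64910 1.31061 m, effort=161.39503 73.13685 -20.43451 5.76474 -3.02689 -0.54322 N·m.
t=0.08000 s (step 8): q=0.28676 0.23267 0.93640 -0.62350 -1.12603 -0.81138 rad, θ̇=6.26982 -0.06041 1.73217 -3.66030 -6.74236 4.03359 rad/s, ee=0.17588 0.55298 1.17329 m, effort=51.42787 20.08841 -1.57029 6.20843 1.49233 -1.27316 N·m.
t=0.12000 s (step 12): q=0.56152 0.19955 0.99368 -0.70329 -1.38154 -0.61651 rad, θ̇=7.22308 -1.43315 0.99713 -0.39204 -5.92303 5.32989 rad/s, ee=0.16261 0.40486 1.00331 m, effort=-19.37138 -11.03517 8.12786 5.01670 4.76546 -1.63453 N·m.
t=0.16000 s (step 16): q=0.84754 0.13696 1.01735 -0.67376 -1.59319 -0.40648 rad, θ̇=6.95123 -1.51811 0.23806 1.63238 -4.65206 5.04447 rad/s, ee=0.15269 0.23442 0.84166 m, effort=-48.61585 -22.88869 10.28152 2.93133 5.57440 -1.65912 N·m.
t=0.20000 s (step 20): q=1.11107 0.08766 1.01754 -0.58783 -1.75538 -0.21707 rad, θ̇=6.19116 -0.88055 -0.16055 2.51731 -3.48044 4.42748 rad/s, ee=0.15820 0.07482 0.70068 m, effort=-55.12228 -25.39001 9.71066 0.91305 4.91147 -1.50659 N·m.
t=0.24000 s (step 24): q=1.34276 0.06640 1.00613 -0.47921 -1.87479 -0.05153 rad, θ̇=5.41060 -0.20682 -0.39726 2.85741 -2.51983 3.86570 rad/s, ee=0.17692 -0.06063 0.57856 m, effort=-52.55106 -24.40877 8.75936 -0.59404 3.78168 -1.29663 N·m.
t=0.28000 s (step 28): q=1.54621 0.06784 0.98581 -0.36261 -1.95894 0.09295 rad, θ̇=4.79350 0.23360 -0.62216 2.94239 -1.70332 3.36696 rad/s, ee=0.20253 -0.17296 0.47206 m, effort=-47.41056 -22.56024 8.17978 -1.61561 2.55808 -1.06552 N·m.
t=0.32000 s (step 32): q=1.72857 0.08276 0.95740 -0.24705 -2.01142 0.21807 rad, θ̇=4.35026 0.48353 -0.78909 2.80261 -0.92323 2.88887 rad/s, ee=0.22999 -0.26803 0.37848 m, effort=-42.65437 -21.09890 8.13042 -2.34592 1.28854 -0.81504 N·m.
t=0.36000 s (step 36): q=1.89618 0.10413 0.92342 -0.14115 -2.03308 0.32364 rad, θ̇=4.04894 0.55597 -0.90253 2.46245 -0.16348 2.38522 rad/s, ee=0.25631 -0.35211 0.29468 m, effort=-40.03889 -20.82802 8.70938 -3.02578 -0.03787 -0.53148 N·m.
t=0.40000 s (step 40): q=2.05367 0.12472 0.88556 -0.05188 -2.02595 0.40771 rad, θ̇=3.83241 0.45034 -0.98041 1.98180 0.50357 1.81347 rad/s, ee=0.28000 -0.42990 0.21634 m, effort=-40.12153 -21.97577 9.87103 -3.82314 -1.41207 -0.20208 N·m.
t=0.44000 s (step 44): q=2.20295 0.13885 0.84642 0.01600 -1.99432 0.46885 rad, θ̇=3.62972 0.24322 -0.96264 1.40785 1.05167 1.24834 rad/s, ee=0.30023 -0.50282 0.13867 m, effort=-41.87458 -23.98988 11.31051 -4.70427 -2.80565 0.13729 N·m.
t=0.48000 s (step 48): q=2.34364 0.14347 0.80957 0.06120 -1.94465 0.50814 rad, θ̇=3.39592 -0.00857 -0.86461 0.86418 1.39800 0.73103 rad/s, ee=0.31655 -0.56880 0.05857 m, effort=-43.62419 -25.93361 12.61271 -5.54274 -4.08360 0.45479 N·m.
t=0.52000 s (step 52): q=2.47374 0.13920 0.77871 0.08632 -1.88532 0.52871 rad, θ̇=3.10190 -0.20410 -0.68256 0.42292 1.52782 0.31556 rad/s, ee=0.32916 -0.62390 -0.02378 m, effort=-44.13170 -27.07931 13.42611 -6.17735 -5.07001 0.70678 N·m.
t=0.56000 s (step 56): q=2.59131 0.12767 0.75487 0.09714 -1.82512 0.53512 rad, θ̇=2.77022 -0.35834 -0.50762 0.14033 1.45830 0.02761 rad/s, ee=0.33874 -0.66499 -0.10514 m, effort=-42.98633 -27.13230 13.65072 -6.51506 -5.65080 0.86607 N·m.
t=0.60000 s (step 60): q=2.69509 0.11145 0.73805 0.09919 -1.76970 0.53426 rad, θ̇=2.41676 -0.45011 -0.34923 -0.00535 1.29014 -0.05180 rad/s, ee=0.34610 -0.69115 -0.18095 m, effort=-40.67862 -26.31668 13.35761 -6.55044 -5.79671 0.88124 N·m.
t=0.64000 s (step 64): q=2.78459 0.09222 0.72614 0.09842 -1.72316 0.53127 rad, θ̇=2.05668 -0.49286 -0.23954 -0.03057 1.03812 -0.09144 rad/s, ee=0.35231 -0.70399 -0.24752 m, effort=-37.32316 -24.75628 12.65589 -6.40399 -5.67952 0.85401 N·m.
t=0.68000 s (step 68): q=2.85984 0.07291 0.71896 0.09687 -1.68639 0.52729 rad, θ̇=1.70858 -0.46371 -0.12006 -0.04515 0.80391 -0.10420 rad/s, ee=0.35821 -0.70700 -0.30274 m, effort=-33.28164 -22.73285 11.71434 -6.08201 -5.41970 0.80064 N·m.
t=0.72000 s (step 72): q=2.92176 0.05540 0.71613 0.09496 -1.65846 0.52315 rad, θ̇=1.39282 -0.40877 -0.02554 -0.04912 0.59752 -0.10039 rad/s, ee=0.36395 -0.70367 -0.34633 m, effort=-29.13376 -20.59342 10.72966 -5.67117 -5.09364 0.73388 N·m.
t=0.76000 s (step 76): q=2.97191 0.03984 0.71591 0.09336 -1.63839 0.51933 rad, θ̇=1.12086 -0.37099 0.00689 -0.02884 0.41109 -0.08886 rad/s, ee=0.36937 -0.69686 -0.37930 m, effort=-25.25101 -18.57508 9.84604 -5.23918 -4.76030 0.66556 N·m.
t=0.80000 s (step 80): q=3.01199 0.02577 0.71650 0.09248 -1.62484 0.51621 rad, θ̇=0.88846 -0.32986 0.02339 -0.01763 0.27460 -0.06649 rad/s, ee=0.37418 -0.68867 -0.40326 m, effort=-21.73386 -16.76453 9.08667 -4.81080 -4.46808 0.60093 N·m.
t=0.84000 s (step 84): q=3.04351 0.01346 0.71768 0.09185 -1.61585 0.51400 rad, θ̇=0.69276 -0.28505 0.03482 -0.01494 0.18028 -0.04457 rad/s, ee=0.37826 -0.68045 -0.41998 m.
final ee position (m): 0.37826 -0.68045 -0.41998


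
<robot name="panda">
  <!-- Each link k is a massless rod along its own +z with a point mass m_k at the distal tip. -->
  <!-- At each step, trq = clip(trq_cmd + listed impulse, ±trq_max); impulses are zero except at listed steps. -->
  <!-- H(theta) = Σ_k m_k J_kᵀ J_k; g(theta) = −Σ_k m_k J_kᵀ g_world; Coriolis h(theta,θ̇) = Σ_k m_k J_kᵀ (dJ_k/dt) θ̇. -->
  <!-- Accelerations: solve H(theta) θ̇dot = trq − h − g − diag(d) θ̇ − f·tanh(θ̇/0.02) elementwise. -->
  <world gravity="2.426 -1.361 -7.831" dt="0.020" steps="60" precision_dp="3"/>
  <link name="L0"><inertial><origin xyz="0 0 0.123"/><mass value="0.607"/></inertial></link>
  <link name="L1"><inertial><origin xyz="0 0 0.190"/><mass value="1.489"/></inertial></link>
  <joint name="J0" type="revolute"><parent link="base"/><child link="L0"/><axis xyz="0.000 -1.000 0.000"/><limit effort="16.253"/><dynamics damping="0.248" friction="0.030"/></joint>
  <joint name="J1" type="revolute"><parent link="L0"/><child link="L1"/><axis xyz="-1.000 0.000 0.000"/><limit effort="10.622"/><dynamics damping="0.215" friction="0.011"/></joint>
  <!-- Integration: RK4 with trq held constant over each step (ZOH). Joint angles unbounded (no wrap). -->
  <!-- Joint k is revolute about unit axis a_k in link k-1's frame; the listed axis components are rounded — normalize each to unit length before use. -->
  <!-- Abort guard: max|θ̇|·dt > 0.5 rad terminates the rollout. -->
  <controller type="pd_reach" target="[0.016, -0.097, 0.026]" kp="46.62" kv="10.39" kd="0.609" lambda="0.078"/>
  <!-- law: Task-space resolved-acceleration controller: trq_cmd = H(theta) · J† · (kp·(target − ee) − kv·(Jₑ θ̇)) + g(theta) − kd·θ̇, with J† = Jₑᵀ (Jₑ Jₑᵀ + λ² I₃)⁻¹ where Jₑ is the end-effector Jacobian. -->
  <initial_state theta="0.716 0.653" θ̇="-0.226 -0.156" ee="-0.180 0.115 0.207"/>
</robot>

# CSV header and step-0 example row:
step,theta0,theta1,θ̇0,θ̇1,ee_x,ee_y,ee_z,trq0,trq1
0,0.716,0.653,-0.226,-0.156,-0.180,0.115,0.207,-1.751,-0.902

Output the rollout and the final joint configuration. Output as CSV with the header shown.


step,theta0,theta1,θ̇0,θ̇1,ee_x,ee_y,ee_z,trq0,trq1
1,0.711,0.650,-0.238,-0.113,-0.179,0.115,0.208,-1.714,-0.953
2,0.707,0.648,-0.246,-0.091,-0.178,0.115,0.209,-1.683,-0.979
3,0.702,0.647,-0.251,-0.081,-0.177,0.114,0.210,-1.655,-0.993
4,0.697,0.645,-0.255,-0.077,-0.176,0.114,0.211,-1.630,-1.001
5,0.691,0.643,-0.257,-0.076,-0.175,0.114,0.212,-1.608,-1.005
6,0.686,0.642,-0.258,-0.077,-0.174,0.114,0.213,-1.586,-1.007
7,0.681,0.640,-0.259,-0.079,-0.173,0.114,0.214,-1.565,-1.009
8,0.676,0.639,-0.259,-0.081,-0.172,0.113,0.215,-1.545,-1.009
9,0.671,0.637,-0.259,-0.084,-0.171,0.113,0.216,-1.526,-1.010
10,0.666,0.635,-0.259,-0.086,-0.170,0.113,0.217,-1.507,-1.010
11,0.660,0.634,-0.259,-0.089,-0.169,0.112,0.218,-1.488,-1.010
12,0.655,0.632,-0.259,-0.092,-0.168,0.112,0.219,-1.469,-1.009
13,0.650,0.630,-0.258,-0.095,-0.167,0.112,0.220,-1.450,-1.009
14,0.645,0.628,-0.258,-0.098,-0.166,0.112,0.221,-1.431,-1.008
15,0.640,0.626,-0.257,-0.102,-0.165,0.111,0.222,-1.413,-1.008
16,0.635,0.624,-0.257,-0.105,-0.164,0.111,0.223,-1.394,-1.007
17,0.629,0.622,-0.256,-0.108,-0.163,0.111,0.224,-1.375,-1.005
18,0.624,0.620,-0.256,-0.112,-0.162,0.110,0.225,-1.357,-1.004
19,0.619,0.617,-0.255,-0.115,-0.161,0.110,0.226,-1.338,-1.003
20,0.614,0.615,-0.254,-0.119,-0.160,0.110,0.227,-1.320,-1.001
21,0.609,0.613,-0.254,-0.122,-0.159,0.109,0.228,-1.301,-0.999
22,0.604,0.610,-0.253,-0.126,-0.158,0.109,0.229,-1.283,-0.997
23,0.599,0.608,-0.252,-0.130,-0.157,0.108,0.230,-1.264,-0.995
24,0.594,0.605,-0.252,-0.134,-0.156,0.108,0.231,-1.246,-0.992
25,0.589,0.602,-0.251,-0.138,-0.155,0.108,0.232,-1.227,-0.990
26,0.584,0.599,-0.251,-0.142,-0.154,0.107,0.234,-1.209,-0.987
27,0.579,0.597,-0.250,-0.146,-0.153,0.107,0.235,-1.190,-0.984
28,0.574,0.594,-0.249,-0.150,-0.152,0.106,0.236,-1.172,-0.980
29,0.569,0.591,-0.249,-0.155,-0.151,0.106,0.237,-1.153,-0.977
30,0.564,0.587,-0.248,-0.159,-0.150,0.105,0.238,-1.135,-0.973
31,0.559,0.584,-0.247,-0.164,-0.149,0.105,0.239,-1.117,-0.969
32,0.554,0.581,-0.246,-0.169,-0.148,0.104,0.240,-1.098,-0.965
33,0.549,0.577,-0.246,-0.173,-0.147,0.104,0.241,-1.080,-0.961
34,0.544,0.574,-0.245,-0.178,-0.146,0.103,0.242,-1.061,-0.956
35,0.539,0.570,-0.244,-0.183,-0.145,0.103,0.243,-1.043,-0.951
36,0.535,0.567,-0.244,-0.188,-0.144,0.102,0.244,-1.025,-0.946
37,0.530,0.563,-0.243,-0.193,-0.143,0.101,0.245,-1.006,-0.941
38,0.525,0.559,-0.242,-0.199,-0.142,0.101,0.246,-0.988,-0.935
39,0.520,0.555,-0.241,-0.204,-0.141,0.100,0.247,-0.970,-0.929
40,0.515,0.551,-0.241,-0.210,-0.140,0.099,0.248,-0.952,-0.923
41,0.510,0.546,-0.240,-0.215,-0.139,0.099,0.249,-0.933,-0.917
42,0.506,0.542,-0.239,-0.221,-0.138,0.098,0.250,-0.915,-0.910
43,0.501,0.538,-0.239,-0.227,-0.137,0.097,0.251,-0.897,-0.903
44,0.496,0.533,-0.238,-0.233,-0.136,0.097,0.252,-0.879,-0.896
45,0.491,0.528,-0.237,-0.239,-0.135,0.096,0.253,-0.860,-0.888
46,0.487,0.523,-0.236,-0.246,-0.134,0.095,0.254,-0.842,-0.880
47,0.482,0.518,-0.235,-0.252,-0.133,0.094,0.255,-0.824,-0.872
48,0.477,0.513,-0.235,-0.259,-0.133,0.093,0.256,-0.806,-0.864
49,0.472,0.508,-0.234,-0.265,-0.132,0.092,0.257,-0.787,-0.855
50,0.468,0.503,-0.233,-0.272,-0.131,0.092,0.258,-0.769,-0.846
51,0.463,0.497,-0.232,-0.279,-0.130,0.091,0.259,-0.751,-0.836
52,0.459,0.492,-0.232,-0.287,-0.129,0.090,0.260,-0.733,-0.827
53,0.454,0.486,-0.231,-0.294,-0.128,0.089,0.262,-0.715,-0.816
54,0.449,0.480,-0.230,-0.301,-0.127,0.088,0.263,-0.697,-0.806
55,0.445,0.474,-0.229,-0.309,-0.126,0.087,0.264,-0.678,-0.795
56,0.440,0.467,-0.228,-0.317,-0.125,0.086,0.265,-0.660,-0.784
57,0.436,0.461,-0.228,-0.325,-0.124,0.085,0.266,-0.642,-0.772
58,0.431,0.455,-0.227,-0.333,-0.123,0.083,0.267,-0.624,-0.760
59,0.427,0.448,-0.226,-0.341,-0.122,0.082,0.268,-0.606,-0.748
60,0.422,0.441,-0.225,-0.349,-0.121,0.081,0.269,,
# final theta (rad): 0.422 0.441


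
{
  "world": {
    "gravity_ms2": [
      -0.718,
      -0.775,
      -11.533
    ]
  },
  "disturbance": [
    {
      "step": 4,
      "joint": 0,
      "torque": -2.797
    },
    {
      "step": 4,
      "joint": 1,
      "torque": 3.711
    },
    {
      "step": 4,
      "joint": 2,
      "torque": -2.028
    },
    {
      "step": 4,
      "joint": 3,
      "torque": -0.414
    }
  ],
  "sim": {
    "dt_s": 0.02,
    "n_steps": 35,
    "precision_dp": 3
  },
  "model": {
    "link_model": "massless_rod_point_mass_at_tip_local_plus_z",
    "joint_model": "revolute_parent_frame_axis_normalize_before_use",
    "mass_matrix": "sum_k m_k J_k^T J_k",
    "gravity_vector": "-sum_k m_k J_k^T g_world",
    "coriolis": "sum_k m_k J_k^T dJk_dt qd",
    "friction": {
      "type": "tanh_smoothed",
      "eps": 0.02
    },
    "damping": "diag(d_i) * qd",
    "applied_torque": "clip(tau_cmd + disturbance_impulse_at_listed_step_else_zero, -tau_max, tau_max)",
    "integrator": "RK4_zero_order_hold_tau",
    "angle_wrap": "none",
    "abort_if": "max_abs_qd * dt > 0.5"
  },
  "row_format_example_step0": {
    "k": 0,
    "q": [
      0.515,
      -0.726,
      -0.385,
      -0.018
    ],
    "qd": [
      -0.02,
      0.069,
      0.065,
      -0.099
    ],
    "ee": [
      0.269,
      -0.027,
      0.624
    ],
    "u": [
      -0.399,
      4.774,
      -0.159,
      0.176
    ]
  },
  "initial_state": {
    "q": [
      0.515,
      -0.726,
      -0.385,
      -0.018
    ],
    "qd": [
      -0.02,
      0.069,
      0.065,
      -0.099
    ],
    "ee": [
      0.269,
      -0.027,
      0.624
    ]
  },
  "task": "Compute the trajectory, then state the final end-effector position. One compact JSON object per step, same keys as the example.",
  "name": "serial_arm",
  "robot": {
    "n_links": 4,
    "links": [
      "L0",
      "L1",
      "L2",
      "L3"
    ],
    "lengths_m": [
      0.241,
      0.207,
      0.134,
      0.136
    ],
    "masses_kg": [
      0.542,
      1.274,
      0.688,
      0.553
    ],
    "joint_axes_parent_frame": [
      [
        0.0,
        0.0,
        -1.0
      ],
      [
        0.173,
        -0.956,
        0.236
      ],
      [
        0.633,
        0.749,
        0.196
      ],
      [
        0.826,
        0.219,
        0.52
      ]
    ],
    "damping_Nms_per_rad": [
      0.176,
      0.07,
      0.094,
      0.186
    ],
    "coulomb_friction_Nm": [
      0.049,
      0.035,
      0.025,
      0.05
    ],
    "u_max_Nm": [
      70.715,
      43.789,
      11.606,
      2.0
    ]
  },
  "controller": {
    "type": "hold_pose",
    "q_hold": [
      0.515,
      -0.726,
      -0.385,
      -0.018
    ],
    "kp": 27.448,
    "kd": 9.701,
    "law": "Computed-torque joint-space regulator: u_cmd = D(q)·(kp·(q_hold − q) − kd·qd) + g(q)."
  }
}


{"k":1,"q":[0.515,-0.725,-0.386,-0.015],"qd":[-0.02,0.072,0.131,-0.283],"ee":[0.268,-0.027,0.624],"u":[-0.401,4.789,-0.161,0.179]}
{"k":2,"q":[0.515,-0.725,-0.386,-0.014],"qd":[-0.019,0.066,0.145,-0.327],"ee":[0.268,-0.027,0.624],"u":[-0.403,4.8,-0.163,0.18]}
{"k":3,"q":[0.515,-0.724,-0.387,-0.013],"qd":[-0.019,0.06,0.149,-0.341],"ee":[0.268,-0.027,0.624],"u":[-0.405,4.81,-0.164,0.18]}
{"k":4,"q":[0.515,-0.724,-0.387,-0.013],"qd":[-0.019,0.054,0.152,-0.347],"ee":[0.268,-0.027,0.624],"u":[-3.203,8.529,-2.193,-0.234]}
{"k":5,"q":[0.51,-0.721,-0.388,-0.012],"qd":[-0.5,0.258,0.077,-0.324],"ee":[0.267,-0.025,0.625],"u":[0.135,4.074,0.243,0.263]}
{"k":6,"q":[0.502,-0.717,-0.391,-0.011],"qd":[-0.334,0.199,0.003,-0.328],"ee":[0.265,-0.021,0.626],"u":[0.037,4.161,0.195,0.253]}
{"k":7,"q":[0.497,-0.714,-0.394,-0.011],"qd":[-0.214,0.155,-0.025,-0.334],"ee":[0.264,-0.019,0.627],"u":[-0.044,4.238,0.154,0.244]}
{"k":8,"q":[0.494,-0.712,-0.397,-0.01],"qd":[-0.129,0.12,-0.028,-0.33],"ee":[0.263,-0.017,0.627],"u":[-0.112,4.306,0.117,0.236]}
{"k":9,"q":[0.492,-0.711,-0.4,-0.01],"qd":[-0.076,0.094,-0.006,-0.331],"ee":[0.263,-0.015,0.628],"u":[-0.166,4.367,0.085,0.229]}
{"k":10,"q":[0.491,-0.71,-0.403,-0.01],"qd":[-0.037,0.072,0.019,-0.336],"ee":[0.262,-0.014,0.628],"u":[-0.21,4.422,0.057,0.223]}
{"k":11,"q":[0.491,-0.709,-0.406,-0.01],"qd":[-0.021,0.057,0.062,-0.351],"ee":[0.262,-0.013,0.628],"u":[-0.243,4.471,0.034,0.218]}
{"k":12,"q":[0.491,-0.709,-0.408,-0.009],"qd":[-0.013,0.045,0.101,-0.36],"ee":[0.262,-0.013,0.628],"u":[-0.27,4.513,0.013,0.213]}
{"k":13,"q":[0.492,-0.709,-0.409,-0.009],"qd":[-0.008,0.036,0.133,-0.362],"ee":[0.261,-0.013,0.628],"u":[-0.293,4.551,-0.006,0.209]}
{"k":14,"q":[0.492,-0.709,-0.409,-0.008],"qd":[-0.004,0.028,0.157,-0.36],"ee":[0.261,-0.013,0.628],"u":[-0.312,4.584,-0.023,0.205]}
{"k":15,"q":[0.492,-0.709,-0.409,-0.007],"qd":[-0.002,0.021,0.177,-0.358],"ee":[0.261,-0.013,0.628],"u":[-0.328,4.615,-0.039,0.201]}
{"k":16,"q":[0.493,-0.709,-0.409,-0.007],"qd":[-0.0,0.016,0.192,-0.356],"ee":[0.262,-0.013,0.628],"u":[-0.341,4.642,-0.054,0.198]}
{"k":17,"q":[0.493,-0.71,-0.409,-0.006],"qd":[0.001,0.012,0.203,-0.354],"ee":[0.262,-0.014,0.628],"u":[-0.353,4.667,-0.067,0.195]}
{"k":18,"q":[0.494,-0.71,-0.408,-0.006],"qd":[0.002,0.009,0.212,-0.353],"ee":[0.262,-0.014,0.628],"u":[-0.363,4.689,-0.079,0.192]}
{"k":19,"q":[0.494,-0.711,-0.407,-0.005],"qd":[0.002,0.006,0.218,-0.352],"ee":[0.262,-0.015,0.628],"u":[-0.371,4.709,-0.09,0.189]}
{"k":20,"q":[0.495,-0.712,-0.406,-0.004],"qd":[0.002,0.005,0.222,-0.351],"ee":[0.262,-0.015,0.628],"u":[-0.378,4.727,-0.1,0.187]}
{"k":21,"q":[0.495,-0.712,-0.405,-0.003],"qd":[0.002,0.004,0.224,-0.35],"ee":[0.263,-0.016,0.628],"u":[-0.384,4.743,-0.11,0.185]}
{"k":22,"q":[0.496,-0.713,-0.404,-0.003],"qd":[0.002,0.003,0.225,-0.35],"ee":[0.263,-0.016,0.628],"u":[-0.389,4.758,-0.118,0.183]}
{"k":23,"q":[0.496,-0.714,-0.403,-0.002],"qd":[0.002,0.004,0.226,-0.35],"ee":[0.263,-0.017,0.627],"u":[-0.393,4.771,-0.126,0.181]}
{"k":24,"q":[0.497,-0.714,-0.402,-0.001],"qd":[0.002,0.004,0.225,-0.351],"ee":[0.263,-0.018,0.627],"u":[-0.397,4.782,-0.133,0.179]}
{"k":25,"q":[0.497,-0.715,-0.401,-0.001],"qd":[0.001,0.005,0.224,-0.351],"ee":[0.264,-0.018,0.627],"u":[-0.4,4.793,-0.139,0.178]}
{"k":26,"q":[0.498,-0.715,-0.4,0.0],"qd":[0.001,0.005,0.222,-0.352],"ee":[0.264,-0.019,0.627],"u":[-0.402,4.802,-0.145,0.176]}
{"k":27,"q":[0.498,-0.716,-0.399,0.001],"qd":[0.001,0.006,0.22,-0.353],"ee":[0.264,-0.019,0.627],"u":[-0.404,4.81,-0.15,0.175]}
{"k":28,"q":[0.498,-0.717,-0.398,0.002],"qd":[0.0,0.008,0.218,-0.354],"ee":[0.264,-0.02,0.627],"u":[-0.406,4.818,-0.155,0.173]}
{"k":29,"q":[0.499,-0.717,-0.397,0.002],"qd":[-0.0,0.009,0.216,-0.356],"ee":[0.265,-0.02,0.627],"u":[-0.407,4.824,-0.159,0.172]}
{"k":30,"q":[0.499,-0.718,-0.396,0.003],"qd":[-0.001,0.01,0.213,-0.357],"ee":[0.265,-0.021,0.627],"u":[-0.409,4.83,-0.163,0.171]}
{"k":31,"q":[0.5,-0.718,-0.395,0.004],"qd":[-0.001,0.011,0.21,-0.358],"ee":[0.265,-0.021,0.626],"u":[-0.41,4.836,-0.166,0.17]}
{"k":32,"q":[0.5,-0.719,-0.395,0.004],"qd":[-0.002,0.013,0.208,-0.359],"ee":[0.265,-0.022,0.626],"u":[-0.411,4.84,-0.169,0.169]}
{"k":33,"q":[0.5,-0.719,-0.394,0.005],"qd":[-0.002,0.014,0.205,-0.36],"ee":[0.265,-0.022,0.626],"u":[-0.411,4.845,-0.172,0.168]}
{"k":34,"q":[0.501,-0.72,-0.393,0.005],"qd":[-0.003,0.015,0.202,-0.361],"ee":[0.266,-0.023,0.626],"u":[-0.412,4.849,-0.175,0.167]}
{"k":35,"q":[0.501,-0.72,-0.393,0.006],"qd":[-0.003,0.017,0.2,-0.362],"ee":[0.266,-0.023,0.626]}
{"summary": "final ee position (m): 0.266 -0.023 0.626"}
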